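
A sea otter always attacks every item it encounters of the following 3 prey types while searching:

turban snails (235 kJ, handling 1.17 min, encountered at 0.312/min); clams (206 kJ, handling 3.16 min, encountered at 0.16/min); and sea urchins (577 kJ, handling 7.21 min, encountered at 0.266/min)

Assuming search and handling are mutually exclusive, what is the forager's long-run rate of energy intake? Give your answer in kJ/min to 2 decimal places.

Energy encountered per unit search time: 0.312×235 + 0.16×206 + 0.266×577 = 259.8 kJ/min.
Handling time per unit search time: 0.312×1.17 + 0.16×3.16 + 0.266×7.21 = 2.788.
Rate = 259.8/(1 + 2.788) = 68.57 kJ/min.

68.57 kJ/min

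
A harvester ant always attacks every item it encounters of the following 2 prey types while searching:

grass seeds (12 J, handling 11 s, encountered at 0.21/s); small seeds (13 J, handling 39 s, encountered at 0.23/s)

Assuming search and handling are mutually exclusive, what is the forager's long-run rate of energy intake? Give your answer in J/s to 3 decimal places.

Energy encountered per unit search time: 0.21×12 + 0.23×13 = 5.51 J/s.
Handling time per unit search time: 0.21×11 + 0.23×39 = 11.28.
Rate = 5.51/(1 + 11.28) = 0.4487 J/s.

0.449 J/s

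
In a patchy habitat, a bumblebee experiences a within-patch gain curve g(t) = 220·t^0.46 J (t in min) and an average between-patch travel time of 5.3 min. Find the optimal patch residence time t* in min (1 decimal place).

Maximise g(t)/(T+t): set derivative to zero → g'(t)(T+t) = g(t).
g'(t) = 0.46·220·t^-0.54. Setting 0.46·220·t^-0.54 = 220·t^0.46/(5.3+t) gives 0.46(5.3+t) = t, so 0.54·t = 0.46×5.3.
t* = 0.46×5.3/0.54 = 4.515 min.

4.5 min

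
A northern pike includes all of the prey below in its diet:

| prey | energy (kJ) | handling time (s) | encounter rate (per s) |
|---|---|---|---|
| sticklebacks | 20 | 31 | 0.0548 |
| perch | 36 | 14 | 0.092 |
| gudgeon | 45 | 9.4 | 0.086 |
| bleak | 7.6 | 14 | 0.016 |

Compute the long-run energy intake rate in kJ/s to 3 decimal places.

1.673 kJ/s

Energy encountered per unit search time: 0.0548×20 + 0.092×36 + 0.086×45 + 0.016×7.6 = 8.4 kJ/s.
Handling time per unit search time: 0.0548×31 + 0.092×14 + 0.086×9.4 + 0.016×14 = 4.019.
Rate = 8.4/(1 + 4.019) = 1.673 kJ/s.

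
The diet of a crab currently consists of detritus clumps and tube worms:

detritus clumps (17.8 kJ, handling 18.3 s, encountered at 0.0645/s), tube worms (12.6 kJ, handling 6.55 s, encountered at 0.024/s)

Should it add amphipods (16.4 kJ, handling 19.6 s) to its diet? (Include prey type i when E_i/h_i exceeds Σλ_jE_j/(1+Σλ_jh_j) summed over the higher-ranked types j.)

On detritus clumps and tube worms alone, R = ΣλE/(1+Σλh) = 1.451/2.338 = 0.6205 kJ/s.
Profitability of amphipods: 16.4/19.6 = 0.8367 kJ/s.
Since 0.8367 > R, including amphipods increases the long-run rate.

Yes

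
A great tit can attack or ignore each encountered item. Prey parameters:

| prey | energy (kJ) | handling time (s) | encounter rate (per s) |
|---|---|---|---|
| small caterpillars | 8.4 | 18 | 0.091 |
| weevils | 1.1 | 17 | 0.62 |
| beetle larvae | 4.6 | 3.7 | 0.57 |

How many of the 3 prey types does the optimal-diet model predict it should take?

Rank by E/h (kJ/s): beetle larvae 1.24, small caterpillars 0.467, weevils 0.0647. Include each in turn until the next type's E/h falls below the running intake rate.
Rate on top 1: 0.8434. small caterpillars: 0.467 < 0.8434 → exclude; stop.
Optimal diet: beetle larvae — 1 of 3 types.

1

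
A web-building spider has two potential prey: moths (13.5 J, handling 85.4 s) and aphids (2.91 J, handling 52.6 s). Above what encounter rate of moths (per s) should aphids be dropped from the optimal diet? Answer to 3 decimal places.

0.006 per s

Drop aphids once their profitability E₂/h₂ falls below the rate achievable on moths alone: E₂/h₂ = λE₁/(1 + λh₁).
Solve for λ: λE₁h₂ = E₂(1 + λh₁) → λ(E₁h₂ − E₂h₁) = E₂ → λ = E₂/(E₁h₂ − E₂h₁).
λ = 2.91/(13.5×52.6 − 2.91×85.4) = 2.91/461.6 = 0.006304 per s.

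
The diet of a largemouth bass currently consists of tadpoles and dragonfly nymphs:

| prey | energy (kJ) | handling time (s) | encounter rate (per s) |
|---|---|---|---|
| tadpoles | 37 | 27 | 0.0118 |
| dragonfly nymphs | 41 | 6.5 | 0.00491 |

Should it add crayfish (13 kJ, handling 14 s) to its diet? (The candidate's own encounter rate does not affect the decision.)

Intake rate on the current diet: R = (0.0118×37 + 0.00491×41) / (1 + 0.0118×27 + 0.00491×6.5) = 0.6379/1.351 = 0.4723 kJ/s.
Profitability of crayfish: 13/14 = 0.9286 kJ/s.
Since 0.9286 > R, including crayfish increases the long-run rate.

Yes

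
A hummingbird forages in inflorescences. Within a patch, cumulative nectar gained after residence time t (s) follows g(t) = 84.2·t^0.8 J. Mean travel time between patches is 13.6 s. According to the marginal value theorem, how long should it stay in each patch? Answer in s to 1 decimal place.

54.4 s

By the marginal value theorem, leave when the instantaneous gain rate g'(t) equals the habitat-wide average g(t)/(T + t).
g'(t) = 0.8·84.2·t^-0.2. Setting 0.8·84.2·t^-0.2 = 84.2·t^0.8/(13.6+t) gives 0.8(13.6+t) = t, so 0.20·t = 0.8×13.6.
t* = 0.8×13.6/0.20 = 54.4 s.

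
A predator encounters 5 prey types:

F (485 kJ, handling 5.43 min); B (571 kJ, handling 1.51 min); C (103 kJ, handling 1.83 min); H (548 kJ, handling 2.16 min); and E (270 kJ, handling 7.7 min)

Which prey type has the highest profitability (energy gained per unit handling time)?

Profitability E/h (kJ/min): F = 485/5.43 = 89.3, B = 571/1.51 = 378, C = 103/1.83 = 56.3, H = 548/2.16 = 254, E = 270/7.7 = 35.1.
Ranked: B > H > F > C > E.

B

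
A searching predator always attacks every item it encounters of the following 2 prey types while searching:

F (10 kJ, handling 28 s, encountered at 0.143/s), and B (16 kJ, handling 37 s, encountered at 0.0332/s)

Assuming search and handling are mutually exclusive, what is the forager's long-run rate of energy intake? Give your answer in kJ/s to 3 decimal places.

0.315 kJ/s

R = (0.143×10 + 0.0332×16) / (1 + 0.143×28 + 0.0332×37) = 1.961/6.232 = 0.3147 kJ/s.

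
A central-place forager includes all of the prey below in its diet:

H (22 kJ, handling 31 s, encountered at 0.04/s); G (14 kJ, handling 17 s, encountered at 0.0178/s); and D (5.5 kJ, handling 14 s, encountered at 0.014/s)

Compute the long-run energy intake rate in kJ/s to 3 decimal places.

R = Σλ_iE_i / (1 + Σλ_ih_i)
Numerator: 0.04×22 + 0.0178×14 + 0.014×5.5 = 1.206
Denominator: 1 + 0.04×31 + 0.0178×17 + 0.014×14 = 2.739
R = 1.206/2.739 = 0.4404 kJ/s

0.440 kJ/s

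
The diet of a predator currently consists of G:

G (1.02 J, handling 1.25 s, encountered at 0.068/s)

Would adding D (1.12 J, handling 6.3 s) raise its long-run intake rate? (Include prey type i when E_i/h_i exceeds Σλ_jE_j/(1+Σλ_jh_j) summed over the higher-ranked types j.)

Intake rate on the current diet: R = (0.068×1.02) / (1 + 0.068×1.25) = 0.06936/1.085 = 0.06393 J/s.
Profitability of D: 1.12/6.3 = 0.1778 J/s.
Since 0.1778 > R, including D increases the long-run rate.

Yes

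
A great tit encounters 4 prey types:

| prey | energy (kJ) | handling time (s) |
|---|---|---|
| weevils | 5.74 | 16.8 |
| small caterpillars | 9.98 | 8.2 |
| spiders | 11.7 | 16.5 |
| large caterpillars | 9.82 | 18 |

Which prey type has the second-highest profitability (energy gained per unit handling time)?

In descending order of E/h:
small caterpillars: 9.98/8.2 = 1.22 kJ/s
spiders: 11.7/16.5 = 0.709 kJ/s
large caterpillars: 9.82/18 = 0.546 kJ/s
weevils: 5.74/16.8 = 0.342 kJ/s

spiders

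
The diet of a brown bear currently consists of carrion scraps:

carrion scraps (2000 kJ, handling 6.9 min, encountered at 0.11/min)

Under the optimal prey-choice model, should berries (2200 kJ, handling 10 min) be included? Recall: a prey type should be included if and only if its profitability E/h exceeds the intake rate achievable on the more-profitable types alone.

Yes

Current rate: (0.11×2000)/(1 + 0.11×6.9) = 125.1 kJ/min.
Profitability of berries: 2200/10 = 220 kJ/min.
Since 220 > R, including berries increases the long-run rate.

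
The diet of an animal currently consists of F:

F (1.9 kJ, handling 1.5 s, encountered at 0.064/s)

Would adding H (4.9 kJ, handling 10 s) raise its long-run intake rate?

Yes

On F alone, R = ΣλE/(1+Σλh) = 0.1216/1.096 = 0.1109 kJ/s.
Profitability of H: 4.9/10 = 0.49 kJ/s.
Since 0.49 > R, including H increases the long-run rate.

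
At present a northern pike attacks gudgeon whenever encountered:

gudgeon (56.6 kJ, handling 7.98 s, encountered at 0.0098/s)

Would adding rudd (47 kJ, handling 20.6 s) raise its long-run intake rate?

Yes

Intake rate on the current diet: R = (0.0098×56.6) / (1 + 0.0098×7.98) = 0.5547/1.078 = 0.5144 kJ/s.
rudd: E/h = 47/20.6 = 2.282 kJ/s.
2.282 > 0.5144, so adding rudd raises the average — include it.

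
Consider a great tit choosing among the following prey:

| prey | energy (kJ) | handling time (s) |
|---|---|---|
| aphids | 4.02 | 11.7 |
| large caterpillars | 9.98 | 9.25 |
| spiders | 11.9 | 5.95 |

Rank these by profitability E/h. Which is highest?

Profitability E/h (kJ/s): aphids = 4.02/11.7 = 0.344, large caterpillars = 9.98/9.25 = 1.08, spiders = 11.9/5.95 = 2.
Ranked: spiders > large caterpillars > aphids.

spiders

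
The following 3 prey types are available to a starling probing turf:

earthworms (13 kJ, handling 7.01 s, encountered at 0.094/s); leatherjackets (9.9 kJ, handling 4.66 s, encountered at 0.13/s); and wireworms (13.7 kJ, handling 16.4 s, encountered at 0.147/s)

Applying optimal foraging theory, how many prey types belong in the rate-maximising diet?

2

Profitabilities (E/h, kJ/s): leatherjackets 2.12, earthworms 1.85, wireworms 0.835. Add prey in this order while the next type's profitability exceeds the intake rate on those already taken.
Rate on top 1: 0.8015. earthworms: 1.85 > 0.8015 → include.
Rate on top 2: 1.108. wireworms: 0.835 < 1.108 → exclude; stop.
Optimal diet: leatherjackets, earthworms — 2 of 3 types.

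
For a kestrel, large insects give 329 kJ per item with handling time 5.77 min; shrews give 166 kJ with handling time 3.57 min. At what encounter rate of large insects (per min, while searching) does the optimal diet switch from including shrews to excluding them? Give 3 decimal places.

0.766 per min

The zero-one rule: include shrews iff E₂/h₂ > λE₁/(1+λh₁). Equality gives the switch point.
λE₁h₂ = E₂ + λE₂h₁ ⇒ λ = E₂/(E₁h₂ − E₂h₁) = 166/(1175 − 957.8) = 0.766 per min.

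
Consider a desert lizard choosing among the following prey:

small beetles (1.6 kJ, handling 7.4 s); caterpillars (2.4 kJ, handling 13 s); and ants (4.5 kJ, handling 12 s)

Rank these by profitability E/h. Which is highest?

ants

Profitability E/h (kJ/s): small beetles = 1.6/7.4 = 0.216, caterpillars = 2.4/13 = 0.185, ants = 4.5/12 = 0.375.
Ranked: ants > small beetles > caterpillars.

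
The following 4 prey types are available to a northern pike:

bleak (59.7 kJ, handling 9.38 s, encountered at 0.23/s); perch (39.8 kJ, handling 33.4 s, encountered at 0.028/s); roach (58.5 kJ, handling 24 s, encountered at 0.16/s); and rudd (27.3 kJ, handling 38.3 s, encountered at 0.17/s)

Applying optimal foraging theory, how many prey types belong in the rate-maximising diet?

Profitabilities (E/h, kJ/s): bleak 6.36, roach 2.44, perch 1.19, rudd 0.713. Add prey in this order while the next type's profitability exceeds the intake rate on those already taken.
Rate on top 1: 4.349. roach: 2.44 < 4.349 → exclude; stop.
Optimal diet: bleak — 1 of 4 types.

1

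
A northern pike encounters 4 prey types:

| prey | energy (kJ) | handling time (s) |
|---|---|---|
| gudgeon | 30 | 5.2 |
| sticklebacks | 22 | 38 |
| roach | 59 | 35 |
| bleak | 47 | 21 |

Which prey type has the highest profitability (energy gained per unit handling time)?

In descending order of E/h:
gudgeon: 30/5.2 = 5.77 kJ/s
bleak: 47/21 = 2.24 kJ/s
roach: 59/35 = 1.69 kJ/s
sticklebacks: 22/38 = 0.579 kJ/s

gudgeon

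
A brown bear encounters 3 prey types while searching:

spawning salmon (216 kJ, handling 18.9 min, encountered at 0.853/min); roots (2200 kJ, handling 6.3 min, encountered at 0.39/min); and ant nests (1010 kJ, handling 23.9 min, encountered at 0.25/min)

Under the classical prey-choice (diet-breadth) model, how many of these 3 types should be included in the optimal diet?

1

E/h in descending order: roots 349, ant nests 42.3, spawning salmon 11.4 kJ/min. The optimal diet is the largest prefix of this list for which every included type satisfies E_i/h_i > R on the types above it.
Rate on top 1: 248.2. ant nests: 42.3 < 248.2 → exclude; stop.
Optimal diet: roots — 1 of 3 types.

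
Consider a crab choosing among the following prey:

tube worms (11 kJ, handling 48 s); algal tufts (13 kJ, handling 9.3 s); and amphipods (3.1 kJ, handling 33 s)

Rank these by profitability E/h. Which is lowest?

amphipods

Profitability E/h (kJ/s): tube worms = 11/48 = 0.229, algal tufts = 13/9.3 = 1.4, amphipods = 3.1/33 = 0.0939.
Ranked: algal tufts > tube worms > amphipods.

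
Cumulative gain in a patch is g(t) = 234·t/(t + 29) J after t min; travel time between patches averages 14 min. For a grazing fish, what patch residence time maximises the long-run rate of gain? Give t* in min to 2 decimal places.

Optimal t* satisfies g'(t*) = g(t*)/(T + t*).
g'(t) = 234·29/(t + 29)². Setting 234·29/(t+29)² = 234t/[(t+29)(14+t)] gives 29(14+t) = t(t+29), so t² = 29×14 = 406.
t* = √406 = 20.15 min.

20.15 min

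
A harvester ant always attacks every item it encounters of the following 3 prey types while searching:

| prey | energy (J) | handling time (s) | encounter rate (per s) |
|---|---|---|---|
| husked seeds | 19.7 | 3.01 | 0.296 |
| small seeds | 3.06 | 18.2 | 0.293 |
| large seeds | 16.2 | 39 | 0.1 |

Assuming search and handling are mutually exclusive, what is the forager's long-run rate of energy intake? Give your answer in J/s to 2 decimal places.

0.75 J/s

Energy encountered per unit search time: 0.296×19.7 + 0.293×3.06 + 0.1×16.2 = 8.348 J/s.
Handling time per unit search time: 0.296×3.01 + 0.293×18.2 + 0.1×39 = 10.12.
Rate = 8.348/(1 + 10.12) = 0.7505 J/s.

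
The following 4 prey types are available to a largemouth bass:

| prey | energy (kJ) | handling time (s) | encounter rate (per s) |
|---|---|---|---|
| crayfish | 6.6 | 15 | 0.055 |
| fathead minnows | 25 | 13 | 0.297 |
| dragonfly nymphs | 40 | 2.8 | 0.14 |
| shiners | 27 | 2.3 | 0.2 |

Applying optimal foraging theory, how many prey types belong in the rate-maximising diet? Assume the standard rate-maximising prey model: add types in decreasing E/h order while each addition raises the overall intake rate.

Rank by E/h (kJ/s): dragonfly nymphs 14.3, shiners 11.7, fathead minnows 1.92, crayfish 0.44. Include each in turn until the next type's E/h falls below the running intake rate.
Rate on top 1: 4.023. shiners: 11.7 > 4.023 → include.
Rate on top 2: 5.94. fathead minnows: 1.92 < 5.94 → exclude; stop.
Optimal diet: dragonfly nymphs, shiners — 2 of 4 types.

2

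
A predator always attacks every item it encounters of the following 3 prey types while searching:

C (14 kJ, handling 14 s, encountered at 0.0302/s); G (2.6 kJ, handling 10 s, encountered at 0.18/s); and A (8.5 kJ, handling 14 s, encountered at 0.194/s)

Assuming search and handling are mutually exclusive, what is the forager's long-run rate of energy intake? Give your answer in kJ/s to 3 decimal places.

R = Σλ_iE_i / (1 + Σλ_ih_i)
Numerator: 0.0302×14 + 0.18×2.6 + 0.194×8.5 = 2.54
Denominator: 1 + 0.0302×14 + 0.18×10 + 0.194×14 = 5.939
R = 2.54/5.939 = 0.4277 kJ/s

0.428 kJ/s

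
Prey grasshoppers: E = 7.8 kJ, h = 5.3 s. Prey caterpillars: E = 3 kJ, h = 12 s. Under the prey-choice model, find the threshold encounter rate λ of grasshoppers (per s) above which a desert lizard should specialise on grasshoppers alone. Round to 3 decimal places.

The zero-one rule: include caterpillars iff E₂/h₂ > λE₁/(1+λh₁). Equality gives the switch point.
λE₁h₂ = E₂ + λE₂h₁ ⇒ λ = E₂/(E₁h₂ − E₂h₁) = 3/(93.6 − 15.9) = 0.03861 per s.

0.039 per s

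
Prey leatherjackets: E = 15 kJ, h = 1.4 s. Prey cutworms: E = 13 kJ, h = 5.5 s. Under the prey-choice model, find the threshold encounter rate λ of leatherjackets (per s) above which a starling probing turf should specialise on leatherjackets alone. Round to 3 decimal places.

0.202 per s

Drop cutworms once their profitability E₂/h₂ falls below the rate achievable on leatherjackets alone: E₂/h₂ = λE₁/(1 + λh₁).
Solve for λ: λE₁h₂ = E₂(1 + λh₁) → λ(E₁h₂ − E₂h₁) = E₂ → λ = E₂/(E₁h₂ − E₂h₁).
λ = 13/(15×5.5 − 13×1.4) = 13/64.3 = 0.2022 per s.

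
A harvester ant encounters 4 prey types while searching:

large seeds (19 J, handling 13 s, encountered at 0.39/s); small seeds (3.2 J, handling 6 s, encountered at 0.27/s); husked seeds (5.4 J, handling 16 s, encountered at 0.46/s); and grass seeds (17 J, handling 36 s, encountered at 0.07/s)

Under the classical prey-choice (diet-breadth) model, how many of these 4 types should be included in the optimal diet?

E/h in descending order: large seeds 1.46, small seeds 0.533, grass seeds 0.472, husked seeds 0.338 J/s. The optimal diet is the largest prefix of this list for which every included type satisfies E_i/h_i > R on the types above it.
Rate on top 1: 1.221. small seeds: 0.533 < 1.221 → exclude; stop.
Optimal diet: large seeds — 1 of 4 types.

1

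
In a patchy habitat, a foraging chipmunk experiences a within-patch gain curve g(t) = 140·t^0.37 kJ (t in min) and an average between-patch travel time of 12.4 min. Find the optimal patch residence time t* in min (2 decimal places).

7.28 min

Maximise g(t)/(T+t): set derivative to zero → g'(t)(T+t) = g(t).
g'(t) = 0.37·140·t^-0.63. Setting 0.37·140·t^-0.63 = 140·t^0.37/(12.4+t) gives 0.37(12.4+t) = t, so 0.63·t = 0.37×12.4.
t* = 0.37×12.4/0.63 = 7.283 min.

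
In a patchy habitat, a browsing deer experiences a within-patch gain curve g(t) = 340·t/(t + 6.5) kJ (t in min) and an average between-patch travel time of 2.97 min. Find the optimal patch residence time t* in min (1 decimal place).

4.4 min

Optimal t* satisfies g'(t*) = g(t*)/(T + t*).
g'(t) = 340·6.5/(t + 6.5)². Setting 340·6.5/(t+6.5)² = 340t/[(t+6.5)(2.97+t)] gives 6.5(2.97+t) = t(t+6.5), so t² = 6.5×2.97 = 19.3.
t* = √19.3 = 4.394 min.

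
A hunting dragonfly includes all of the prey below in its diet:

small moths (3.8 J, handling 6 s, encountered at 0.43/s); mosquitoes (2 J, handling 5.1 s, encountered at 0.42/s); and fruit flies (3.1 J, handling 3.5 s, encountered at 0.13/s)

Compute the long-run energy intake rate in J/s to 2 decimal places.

R = Σλ_iE_i / (1 + Σλ_ih_i)
Numerator: 0.43×3.8 + 0.42×2 + 0.13×3.1 = 2.877
Denominator: 1 + 0.43×6 + 0.42×5.1 + 0.13×3.5 = 6.177
R = 2.877/6.177 = 0.4658 J/s

0.47 J/s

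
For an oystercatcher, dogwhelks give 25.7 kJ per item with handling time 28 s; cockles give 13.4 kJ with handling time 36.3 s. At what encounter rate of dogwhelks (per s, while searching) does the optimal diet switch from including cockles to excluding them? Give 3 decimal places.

0.024 per s

The zero-one rule: include cockles iff E₂/h₂ > λE₁/(1+λh₁). Equality gives the switch point.
λE₁h₂ = E₂ + λE₂h₁ ⇒ λ = E₂/(E₁h₂ − E₂h₁) = 13.4/(932.9 − 375.2) = 0.02403 per s.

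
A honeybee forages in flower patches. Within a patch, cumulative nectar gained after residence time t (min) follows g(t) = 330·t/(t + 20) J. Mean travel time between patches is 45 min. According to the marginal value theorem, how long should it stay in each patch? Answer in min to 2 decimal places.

30.00 min

Maximise g(t)/(T+t): set derivative to zero → g'(t)(T+t) = g(t).
g'(t) = 330·20/(t + 20)². Setting 330·20/(t+20)² = 330t/[(t+20)(45+t)] gives 20(45+t) = t(t+20), so t² = 20×45 = 900.
t* = √900 = 30 min.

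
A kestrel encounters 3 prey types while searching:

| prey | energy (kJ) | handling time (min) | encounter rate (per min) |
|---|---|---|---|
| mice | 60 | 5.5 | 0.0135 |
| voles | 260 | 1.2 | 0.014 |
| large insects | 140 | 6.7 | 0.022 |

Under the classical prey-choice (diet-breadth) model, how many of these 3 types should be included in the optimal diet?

3

Rank by E/h (kJ/min): voles 217, large insects 20.9, mice 10.9. Include each in turn until the next type's E/h falls below the running intake rate.
Rate on top 1: 3.58. large insects: 20.9 > 3.58 → include.
Rate on top 2: 5.772. mice: 10.9 > 5.772 → include.
Optimal diet: voles, large insects, mice — 3 of 3 types.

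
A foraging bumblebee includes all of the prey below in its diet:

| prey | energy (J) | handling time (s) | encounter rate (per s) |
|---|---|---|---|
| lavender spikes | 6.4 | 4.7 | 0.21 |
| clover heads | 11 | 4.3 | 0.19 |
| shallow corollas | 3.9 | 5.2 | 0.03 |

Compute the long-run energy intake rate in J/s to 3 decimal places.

1.200 J/s

Energy encountered per unit search time: 0.21×6.4 + 0.19×11 + 0.03×3.9 = 3.551 J/s.
Handling time per unit search time: 0.21×4.7 + 0.19×4.3 + 0.03×5.2 = 1.96.
Rate = 3.551/(1 + 1.96) = 1.2 J/s.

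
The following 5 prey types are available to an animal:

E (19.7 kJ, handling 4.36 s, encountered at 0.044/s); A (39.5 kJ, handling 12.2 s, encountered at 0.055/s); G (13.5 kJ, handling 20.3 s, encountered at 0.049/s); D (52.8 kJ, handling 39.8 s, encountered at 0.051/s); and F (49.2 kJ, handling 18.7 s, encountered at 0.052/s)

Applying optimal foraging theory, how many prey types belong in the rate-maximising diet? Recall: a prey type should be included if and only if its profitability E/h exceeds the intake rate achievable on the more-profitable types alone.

3

E/h in descending order: E 4.52, A 3.24, F 2.63, D 1.33, G 0.665 kJ/s. The optimal diet is the largest prefix of this list for which every included type satisfies E_i/h_i > R on the types above it.
Rate on top 1: 0.7273. A: 3.24 > 0.7273 → include.
Rate on top 2: 1.632. F: 2.63 > 1.632 → include.
Rate on top 3: 1.974. D: 1.33 < 1.974 → exclude; stop.
Optimal diet: E, A, F — 3 of 5 types.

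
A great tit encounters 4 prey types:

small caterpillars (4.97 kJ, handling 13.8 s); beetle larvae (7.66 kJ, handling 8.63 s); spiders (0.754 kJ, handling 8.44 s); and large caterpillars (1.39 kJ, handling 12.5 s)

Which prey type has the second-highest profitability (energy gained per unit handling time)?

Profitability E/h (kJ/s): small caterpillars = 4.97/13.8 = 0.36, beetle larvae = 7.66/8.63 = 0.888, spiders = 0.754/8.44 = 0.0893, large caterpillars = 1.39/12.5 = 0.111.
Ranked: beetle larvae > small caterpillars > large caterpillars > spiders.

small caterpillars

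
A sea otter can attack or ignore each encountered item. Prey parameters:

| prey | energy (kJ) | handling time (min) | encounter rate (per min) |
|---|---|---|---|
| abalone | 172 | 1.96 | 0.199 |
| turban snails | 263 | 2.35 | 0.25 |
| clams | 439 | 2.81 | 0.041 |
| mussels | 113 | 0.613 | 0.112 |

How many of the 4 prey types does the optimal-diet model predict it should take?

E/h in descending order: mussels 184, clams 156, turban snails 112, abalone 87.8 kJ/min. The optimal diet is the largest prefix of this list for which every included type satisfies E_i/h_i > R on the types above it.
Rate on top 1: 11.84. clams: 156 > 11.84 → include.
Rate on top 2: 25.89. turban snails: 112 > 25.89 → include.
Rate on top 3: 54.42. abalone: 87.8 > 54.42 → include.
Optimal diet: mussels, clams, turban snails, abalone — 4 of 4 types.

4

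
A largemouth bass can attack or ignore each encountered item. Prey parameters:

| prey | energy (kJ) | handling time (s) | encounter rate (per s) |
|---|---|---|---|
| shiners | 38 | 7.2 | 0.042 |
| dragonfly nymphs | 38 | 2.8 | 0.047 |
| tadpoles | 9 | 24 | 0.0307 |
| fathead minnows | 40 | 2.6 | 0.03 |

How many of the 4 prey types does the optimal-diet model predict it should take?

3

E/h in descending order: fathead minnows 15.4, dragonfly nymphs 13.6, shiners 5.28, tadpoles 0.375 kJ/s. The optimal diet is the largest prefix of this list for which every included type satisfies E_i/h_i > R on the types above it.
Rate on top 1: 1.113. dragonfly nymphs: 13.6 > 1.113 → include.
Rate on top 2: 2.469. shiners: 5.28 > 2.469 → include.
Rate on top 3: 3.03. tadpoles: 0.375 < 3.03 → exclude; stop.
Optimal diet: fathead minnows, dragonfly nymphs, shiners — 3 of 4 types.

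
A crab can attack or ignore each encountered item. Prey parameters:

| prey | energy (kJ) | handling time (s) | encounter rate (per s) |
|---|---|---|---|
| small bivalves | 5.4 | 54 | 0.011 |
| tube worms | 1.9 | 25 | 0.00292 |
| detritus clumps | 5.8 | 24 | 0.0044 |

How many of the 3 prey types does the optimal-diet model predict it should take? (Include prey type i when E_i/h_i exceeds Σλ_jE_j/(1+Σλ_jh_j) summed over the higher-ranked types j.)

3

E/h in descending order: detritus clumps 0.242, small bivalves 0.1, tube worms 0.076 kJ/s. The optimal diet is the largest prefix of this list for which every included type satisfies E_i/h_i > R on the types above it.
Rate on top 1: 0.02308. small bivalves: 0.1 > 0.02308 → include.
Rate on top 2: 0.04996. tube worms: 0.076 > 0.04996 → include.
Optimal diet: detritus clumps, small bivalves, tube worms — 3 of 3 types.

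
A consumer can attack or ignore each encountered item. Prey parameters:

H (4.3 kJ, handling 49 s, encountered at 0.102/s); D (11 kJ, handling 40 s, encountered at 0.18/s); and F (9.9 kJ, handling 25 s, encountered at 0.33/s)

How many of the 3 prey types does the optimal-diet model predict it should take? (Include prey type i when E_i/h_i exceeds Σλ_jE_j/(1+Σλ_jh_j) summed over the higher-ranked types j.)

1

E/h in descending order: F 0.396, D 0.275, H 0.0878 kJ/s. The optimal diet is the largest prefix of this list for which every included type satisfies E_i/h_i > R on the types above it.
Rate on top 1: 0.3532. D: 0.275 < 0.3532 → exclude; stop.
Optimal diet: F — 1 of 3 types.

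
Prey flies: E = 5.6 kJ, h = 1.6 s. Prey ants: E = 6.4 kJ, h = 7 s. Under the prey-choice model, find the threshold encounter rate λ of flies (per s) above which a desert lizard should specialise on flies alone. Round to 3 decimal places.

Drop ants once their profitability E₂/h₂ falls below the rate achievable on flies alone: E₂/h₂ = λE₁/(1 + λh₁).
Solve for λ: λE₁h₂ = E₂(1 + λh₁) → λ(E₁h₂ − E₂h₁) = E₂ → λ = E₂/(E₁h₂ − E₂h₁).
λ = 6.4/(5.6×7 − 6.4×1.6) = 6.4/28.96 = 0.221 per s.

0.221 per s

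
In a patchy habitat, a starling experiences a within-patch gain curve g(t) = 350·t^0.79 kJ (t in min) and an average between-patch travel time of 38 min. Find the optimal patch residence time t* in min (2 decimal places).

By the marginal value theorem, leave when the instantaneous gain rate g'(t) equals the habitat-wide average g(t)/(T + t).
g'(t) = 0.79·350·t^-0.21. Setting 0.79·350·t^-0.21 = 350·t^0.79/(38+t) gives 0.79(38+t) = t, so 0.21·t = 0.79×38.
t* = 0.79×38/0.21 = 143 min.

142.95 min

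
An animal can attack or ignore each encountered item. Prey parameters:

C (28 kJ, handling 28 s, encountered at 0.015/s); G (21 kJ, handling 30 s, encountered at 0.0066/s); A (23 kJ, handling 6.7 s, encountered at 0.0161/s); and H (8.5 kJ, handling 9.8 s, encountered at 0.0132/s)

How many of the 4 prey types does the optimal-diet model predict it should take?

4

E/h in descending order: A 3.43, C 1, H 0.867, G 0.7 kJ/s. The optimal diet is the largest prefix of this list for which every included type satisfies E_i/h_i > R on the types above it.
Rate on top 1: 0.3342. C: 1 > 0.3342 → include.
Rate on top 2: 0.5173. H: 0.867 > 0.5173 → include.
Rate on top 3: 0.5446. G: 0.7 > 0.5446 → include.
Optimal diet: A, C, H, G — 4 of 4 types.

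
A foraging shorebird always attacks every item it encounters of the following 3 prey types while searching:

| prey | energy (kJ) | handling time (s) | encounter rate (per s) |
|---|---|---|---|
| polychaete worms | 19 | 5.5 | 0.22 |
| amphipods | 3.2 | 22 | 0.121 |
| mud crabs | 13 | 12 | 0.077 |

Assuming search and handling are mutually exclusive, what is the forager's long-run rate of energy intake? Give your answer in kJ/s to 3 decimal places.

0.961 kJ/s

R = (0.22×19 + 0.121×3.2 + 0.077×13) / (1 + 0.22×5.5 + 0.121×22 + 0.077×12) = 5.568/5.796 = 0.9607 kJ/s.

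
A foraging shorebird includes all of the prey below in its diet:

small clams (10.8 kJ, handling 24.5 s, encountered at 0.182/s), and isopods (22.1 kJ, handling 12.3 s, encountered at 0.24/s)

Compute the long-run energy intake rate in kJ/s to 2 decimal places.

Energy encountered per unit search time: 0.182×10.8 + 0.24×22.1 = 7.27 kJ/s.
Handling time per unit search time: 0.182×24.5 + 0.24×12.3 = 7.411.
Rate = 7.27/(1 + 7.411) = 0.8643 kJ/s.

0.86 kJ/s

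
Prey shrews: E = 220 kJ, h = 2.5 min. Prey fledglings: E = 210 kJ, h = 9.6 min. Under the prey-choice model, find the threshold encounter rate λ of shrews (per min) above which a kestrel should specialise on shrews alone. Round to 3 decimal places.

0.132 per min

Drop fledglings once their profitability E₂/h₂ falls below the rate achievable on shrews alone: E₂/h₂ = λE₁/(1 + λh₁).
Solve for λ: λE₁h₂ = E₂(1 + λh₁) → λ(E₁h₂ − E₂h₁) = E₂ → λ = E₂/(E₁h₂ − E₂h₁).
λ = 210/(220×9.6 − 210×2.5) = 210/1587 = 0.1323 per min.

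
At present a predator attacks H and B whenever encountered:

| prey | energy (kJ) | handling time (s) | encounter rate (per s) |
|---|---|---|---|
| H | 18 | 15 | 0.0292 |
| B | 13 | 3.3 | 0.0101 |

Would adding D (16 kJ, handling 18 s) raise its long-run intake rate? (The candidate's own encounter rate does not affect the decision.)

Yes

Intake rate on the current diet: R = (0.0292×18 + 0.0101×13) / (1 + 0.0292×15 + 0.0101×3.3) = 0.6569/1.471 = 0.4465 kJ/s.
Profitability of D: 16/18 = 0.8889 kJ/s.
0.8889 > 0.4465, so adding D raises the average — include it.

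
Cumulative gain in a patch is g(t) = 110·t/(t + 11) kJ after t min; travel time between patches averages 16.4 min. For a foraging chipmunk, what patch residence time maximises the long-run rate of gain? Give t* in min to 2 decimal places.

13.43 min

Optimal t* satisfies g'(t*) = g(t*)/(T + t*).
g'(t) = 110·11/(t + 11)². Setting 110·11/(t+11)² = 110t/[(t+11)(16.4+t)] gives 11(16.4+t) = t(t+11), so t² = 11×16.4 = 180.4.
t* = √180.4 = 13.43 min.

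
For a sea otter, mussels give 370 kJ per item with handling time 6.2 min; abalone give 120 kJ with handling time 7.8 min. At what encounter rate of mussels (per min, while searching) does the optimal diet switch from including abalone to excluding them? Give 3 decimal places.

0.056 per min

Drop abalone once their profitability E₂/h₂ falls below the rate achievable on mussels alone: E₂/h₂ = λE₁/(1 + λh₁).
Solve for λ: λE₁h₂ = E₂(1 + λh₁) → λ(E₁h₂ − E₂h₁) = E₂ → λ = E₂/(E₁h₂ − E₂h₁).
λ = 120/(370×7.8 − 120×6.2) = 120/2142 = 0.05602 per min.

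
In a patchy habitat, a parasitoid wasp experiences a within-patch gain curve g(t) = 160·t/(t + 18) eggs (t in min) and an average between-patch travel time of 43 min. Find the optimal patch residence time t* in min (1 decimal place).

27.8 min

By the marginal value theorem, leave when the instantaneous gain rate g'(t) equals the habitat-wide average g(t)/(T + t).
g'(t) = 160·18/(t + 18)². Setting 160·18/(t+18)² = 160t/[(t+18)(43+t)] gives 18(43+t) = t(t+18), so t² = 18×43 = 774.
t* = √774 = 27.82 min.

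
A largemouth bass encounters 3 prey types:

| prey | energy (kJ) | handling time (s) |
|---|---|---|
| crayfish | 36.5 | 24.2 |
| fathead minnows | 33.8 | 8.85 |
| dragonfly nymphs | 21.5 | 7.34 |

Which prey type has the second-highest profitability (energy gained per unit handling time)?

dragonfly nymphs

In descending order of E/h:
fathead minnows: 33.8/8.85 = 3.82 kJ/s
dragonfly nymphs: 21.5/7.34 = 2.93 kJ/s
crayfish: 36.5/24.2 = 1.51 kJ/s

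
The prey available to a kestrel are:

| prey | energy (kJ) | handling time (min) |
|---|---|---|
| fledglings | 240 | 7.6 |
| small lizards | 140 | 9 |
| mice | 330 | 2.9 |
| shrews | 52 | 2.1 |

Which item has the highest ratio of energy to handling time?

Profitability E/h (kJ/min): fledglings = 240/7.6 = 31.6, small lizards = 140/9 = 15.6, mice = 330/2.9 = 114, shrews = 52/2.1 = 24.8.
Ranked: mice > fledglings > shrews > small lizards.

mice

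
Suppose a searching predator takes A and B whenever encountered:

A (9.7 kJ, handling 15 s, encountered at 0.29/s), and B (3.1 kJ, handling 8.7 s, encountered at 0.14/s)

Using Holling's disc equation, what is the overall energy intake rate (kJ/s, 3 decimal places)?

0.494 kJ/s

Energy encountered per unit search time: 0.29×9.7 + 0.14×3.1 = 3.247 kJ/s.
Handling time per unit search time: 0.29×15 + 0.14×8.7 = 5.568.
Rate = 3.247/(1 + 5.568) = 0.4944 kJ/s.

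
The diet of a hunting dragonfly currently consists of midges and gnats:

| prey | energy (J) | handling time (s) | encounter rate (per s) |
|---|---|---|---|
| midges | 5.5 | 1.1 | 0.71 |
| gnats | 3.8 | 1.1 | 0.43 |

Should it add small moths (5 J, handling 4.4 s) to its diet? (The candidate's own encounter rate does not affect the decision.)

No

Current rate: (0.71×5.5 + 0.43×3.8)/(1 + 0.71×1.1 + 0.43×1.1) = 2.457 J/s.
Profitability of small moths: 5/4.4 = 1.136 J/s.
1.136 < 2.457, so adding small moths would lower the average — exclude it.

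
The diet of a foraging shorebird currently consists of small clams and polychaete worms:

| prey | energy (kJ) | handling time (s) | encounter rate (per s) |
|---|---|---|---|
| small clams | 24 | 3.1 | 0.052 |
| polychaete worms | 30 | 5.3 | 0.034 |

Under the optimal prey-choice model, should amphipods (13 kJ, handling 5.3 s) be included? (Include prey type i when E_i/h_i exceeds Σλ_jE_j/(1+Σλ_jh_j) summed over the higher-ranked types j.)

Yes

Intake rate on the current diet: R = (0.052×24 + 0.034×30) / (1 + 0.052×3.1 + 0.034×5.3) = 2.268/1.341 = 1.691 kJ/s.
Profitability of amphipods: 13/5.3 = 2.453 kJ/s.
2.453 > 1.691, so adding amphipods raises the average — include it.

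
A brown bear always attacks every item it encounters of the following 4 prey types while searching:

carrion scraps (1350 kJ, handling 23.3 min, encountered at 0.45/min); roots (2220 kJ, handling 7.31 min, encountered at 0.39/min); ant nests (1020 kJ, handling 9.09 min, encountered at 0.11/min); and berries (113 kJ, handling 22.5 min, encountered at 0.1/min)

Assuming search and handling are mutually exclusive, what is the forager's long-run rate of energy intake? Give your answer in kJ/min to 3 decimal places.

90.801 kJ/min

R = Σλ_iE_i / (1 + Σλ_ih_i)
Numerator: 0.45×1350 + 0.39×2220 + 0.11×1020 + 0.1×113 = 1597
Denominator: 1 + 0.45×23.3 + 0.39×7.31 + 0.11×9.09 + 0.1×22.5 = 17.59
R = 1597/17.59 = 90.8 kJ/min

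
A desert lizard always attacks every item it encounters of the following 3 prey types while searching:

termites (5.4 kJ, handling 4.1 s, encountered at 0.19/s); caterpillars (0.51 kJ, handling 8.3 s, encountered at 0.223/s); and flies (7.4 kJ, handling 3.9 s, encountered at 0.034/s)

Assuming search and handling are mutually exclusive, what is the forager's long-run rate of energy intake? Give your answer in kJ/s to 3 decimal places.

0.370 kJ/s

R = (0.19×5.4 + 0.223×0.51 + 0.034×7.4) / (1 + 0.19×4.1 + 0.223×8.3 + 0.034×3.9) = 1.391/3.763 = 0.3698 kJ/s.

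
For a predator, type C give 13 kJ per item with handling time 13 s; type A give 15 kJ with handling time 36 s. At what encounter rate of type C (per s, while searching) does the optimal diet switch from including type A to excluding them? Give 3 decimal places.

Drop type A once their profitability E₂/h₂ falls below the rate achievable on type C alone: E₂/h₂ = λE₁/(1 + λh₁).
Solve for λ: λE₁h₂ = E₂(1 + λh₁) → λ(E₁h₂ − E₂h₁) = E₂ → λ = E₂/(E₁h₂ − E₂h₁).
λ = 15/(13×36 − 15×13) = 15/273 = 0.05495 per s.

0.055 per s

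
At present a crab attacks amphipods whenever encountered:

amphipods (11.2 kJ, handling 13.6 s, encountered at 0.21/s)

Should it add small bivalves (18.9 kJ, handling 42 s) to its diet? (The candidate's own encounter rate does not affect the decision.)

No

Current rate: (0.21×11.2)/(1 + 0.21×13.6) = 0.61 kJ/s.
small bivalves: E/h = 18.9/42 = 0.45 kJ/s.
Since 0.45 < R, time spent handling small bivalves is better spent searching.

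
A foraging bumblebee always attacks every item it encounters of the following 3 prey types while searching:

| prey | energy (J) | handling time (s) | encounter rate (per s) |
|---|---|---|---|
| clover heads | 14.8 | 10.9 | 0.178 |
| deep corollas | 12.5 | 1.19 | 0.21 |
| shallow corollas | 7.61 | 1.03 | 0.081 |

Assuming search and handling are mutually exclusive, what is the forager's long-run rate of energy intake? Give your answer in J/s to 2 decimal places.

Energy encountered per unit search time: 0.178×14.8 + 0.21×12.5 + 0.081×7.61 = 5.876 J/s.
Handling time per unit search time: 0.178×10.9 + 0.21×1.19 + 0.081×1.03 = 2.274.
Rate = 5.876/(1 + 2.274) = 1.795 J/s.

1.79 J/s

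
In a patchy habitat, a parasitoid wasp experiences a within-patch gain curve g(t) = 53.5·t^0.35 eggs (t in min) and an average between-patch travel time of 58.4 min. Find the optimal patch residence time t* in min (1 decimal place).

Optimal t* satisfies g'(t*) = g(t*)/(T + t*).
g'(t) = 0.35·53.5·t^-0.65. Setting 0.35·53.5·t^-0.65 = 53.5·t^0.35/(58.4+t) gives 0.35(58.4+t) = t, so 0.65·t = 0.35×58.4.
t* = 0.35×58.4/0.65 = 31.45 min.

31.4 min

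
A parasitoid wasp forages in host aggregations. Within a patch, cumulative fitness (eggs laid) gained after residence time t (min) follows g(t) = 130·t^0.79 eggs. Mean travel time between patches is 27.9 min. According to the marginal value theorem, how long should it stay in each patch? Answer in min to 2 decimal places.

By the marginal value theorem, leave when the instantaneous gain rate g'(t) equals the habitat-wide average g(t)/(T + t).
g'(t) = 0.79·130·t^-0.21. Setting 0.79·130·t^-0.21 = 130·t^0.79/(27.9+t) gives 0.79(27.9+t) = t, so 0.21·t = 0.79×27.9.
t* = 0.79×27.9/0.21 = 105 min.

104.96 min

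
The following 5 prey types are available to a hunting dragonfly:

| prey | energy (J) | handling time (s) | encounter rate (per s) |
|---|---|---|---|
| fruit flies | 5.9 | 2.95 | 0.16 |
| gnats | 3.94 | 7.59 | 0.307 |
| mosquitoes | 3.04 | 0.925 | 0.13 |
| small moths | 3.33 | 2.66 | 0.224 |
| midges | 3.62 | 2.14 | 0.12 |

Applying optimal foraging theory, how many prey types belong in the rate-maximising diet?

E/h in descending order: mosquitoes 3.29, fruit flies 2, midges 1.69, small moths 1.25, gnats 0.519 J/s. The optimal diet is the largest prefix of this list for which every included type satisfies E_i/h_i > R on the types above it.
Rate on top 1: 0.3528. fruit flies: 2 > 0.3528 → include.
Rate on top 2: 0.8411. midges: 1.69 > 0.8411 → include.
Rate on top 3: 0.9592. small moths: 1.25 > 0.9592 → include.
Rate on top 4: 1.031. gnats: 0.519 < 1.031 → exclude; stop.
Optimal diet: mosquitoes, fruit flies, midges, small moths — 4 of 5 types.

4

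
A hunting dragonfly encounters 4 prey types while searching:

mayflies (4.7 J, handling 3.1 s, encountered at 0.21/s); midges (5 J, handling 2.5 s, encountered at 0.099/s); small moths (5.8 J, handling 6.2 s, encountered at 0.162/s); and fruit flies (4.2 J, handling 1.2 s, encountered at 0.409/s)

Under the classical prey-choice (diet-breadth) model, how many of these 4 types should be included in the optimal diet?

3

Profitabilities (E/h, J/s): fruit flies 3.5, midges 2, mayflies 1.52, small moths 0.935. Add prey in this order while the next type's profitability exceeds the intake rate on those already taken.
Rate on top 1: 1.152. midges: 2 > 1.152 → include.
Rate on top 2: 1.273. mayflies: 1.52 > 1.273 → include.
Rate on top 3: 1.339. small moths: 0.935 < 1.339 → exclude; stop.
Optimal diet: fruit flies, midges, mayflies — 3 of 4 types.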